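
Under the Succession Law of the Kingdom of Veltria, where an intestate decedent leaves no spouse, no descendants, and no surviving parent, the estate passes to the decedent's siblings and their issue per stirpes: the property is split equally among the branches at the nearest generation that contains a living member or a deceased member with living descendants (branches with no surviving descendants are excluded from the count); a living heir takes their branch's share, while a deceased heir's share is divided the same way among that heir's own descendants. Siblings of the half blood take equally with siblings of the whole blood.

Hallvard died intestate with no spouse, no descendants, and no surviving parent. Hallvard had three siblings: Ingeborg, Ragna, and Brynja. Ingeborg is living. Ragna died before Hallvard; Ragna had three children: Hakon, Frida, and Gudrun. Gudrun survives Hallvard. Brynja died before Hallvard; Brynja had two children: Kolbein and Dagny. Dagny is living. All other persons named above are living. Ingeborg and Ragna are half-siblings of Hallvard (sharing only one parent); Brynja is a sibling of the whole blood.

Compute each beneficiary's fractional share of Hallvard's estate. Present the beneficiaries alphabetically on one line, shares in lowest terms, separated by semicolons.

Dagny 1/6; Frida 1/9; Gudrun 1/9; Hakon 1/9; Ingeborg 1/3; Kolbein 1/6

No spouse, descendants, or parent survives, so the estate passes to Hallvard's siblings per stirpes.
Half-blood and whole-blood siblings take equally under the stated rule.
The estate is divided into 3 equal shares of 1/3 among Ingeborg, Ragna, Brynja.
Ingeborg is living and takes 1/3.
Ragna predeceased; the 1/3 allotted to Ragna's branch passes to Ragna's issue by representation.
The 1/3 is divided into 3 equal shares of 1/9 among Hakon, Frida, Gudrun.
Hakon is living and takes 1/9.
Frida is living and takes 1/9.
Gudrun is living and takes 1/9.
Brynja predeceased; the 1/3 allotted to Brynja's branch passes to Brynja's issue by representation.
The 1/3 is divided into 2 equal shares of 1/6 among Kolbein, Dagny.
Kolbein is living and takes 1/6.
Dagny is living and takes 1/6.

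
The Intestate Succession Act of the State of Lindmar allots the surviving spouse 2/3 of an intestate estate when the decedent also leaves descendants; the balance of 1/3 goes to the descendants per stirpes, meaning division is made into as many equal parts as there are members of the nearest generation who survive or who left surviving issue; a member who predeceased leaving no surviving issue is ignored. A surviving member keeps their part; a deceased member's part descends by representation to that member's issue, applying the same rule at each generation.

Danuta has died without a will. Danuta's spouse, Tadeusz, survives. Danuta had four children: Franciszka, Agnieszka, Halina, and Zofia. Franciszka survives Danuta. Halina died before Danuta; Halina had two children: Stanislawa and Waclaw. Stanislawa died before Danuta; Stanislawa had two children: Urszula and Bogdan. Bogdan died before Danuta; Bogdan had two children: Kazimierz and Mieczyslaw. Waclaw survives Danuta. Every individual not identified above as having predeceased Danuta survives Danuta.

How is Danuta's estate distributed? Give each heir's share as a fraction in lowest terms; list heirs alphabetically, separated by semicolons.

Tadeusz, as surviving spouse, takes 2/3.
The remaining 1/3 passes to Danuta's descendants per stirpes.
The 1/3 is divided into 4 equal shares of 1/12 among Franciszka, Agnieszka, Halina, Zofia.
Franciszka is living and takes 1/12.
Agnieszka is living and takes 1/12.
Halina predeceased; the 1/12 allotted to Halina's branch passes to Halina's issue by representation.
The 1/12 is divided into 2 equal shares of 1/24 among Stanislawa, Waclaw.
Stanislawa predeceased; the 1/24 allotted to Stanislawa's branch passes to Stanislawa's issue by representation.
The 1/24 is divided into 2 equal shares of 1/48 among Urszula, Bogdan.
Urszula is living and takes 1/48.
Bogdan predeceased; the 1/48 allotted to Bogdan's branch passes to Bogdan's issue by representation.
The 1/48 is divided into 2 equal shares of 1/96 among Kazimierz, Mieczyslaw.
Kazimierz is living and takes 1/96.
Mieczyslaw is living and takes 1/96.
Waclaw is living and takes 1/24.
Zofia is living and takes 1/12.

Agnieszka 1/12; Franciszka 1/12; Kazimierz 1/96; Mieczyslaw 1/96; Tadeusz 2/3; Urszula 1/48; Waclaw 1/24; Zofia 1/12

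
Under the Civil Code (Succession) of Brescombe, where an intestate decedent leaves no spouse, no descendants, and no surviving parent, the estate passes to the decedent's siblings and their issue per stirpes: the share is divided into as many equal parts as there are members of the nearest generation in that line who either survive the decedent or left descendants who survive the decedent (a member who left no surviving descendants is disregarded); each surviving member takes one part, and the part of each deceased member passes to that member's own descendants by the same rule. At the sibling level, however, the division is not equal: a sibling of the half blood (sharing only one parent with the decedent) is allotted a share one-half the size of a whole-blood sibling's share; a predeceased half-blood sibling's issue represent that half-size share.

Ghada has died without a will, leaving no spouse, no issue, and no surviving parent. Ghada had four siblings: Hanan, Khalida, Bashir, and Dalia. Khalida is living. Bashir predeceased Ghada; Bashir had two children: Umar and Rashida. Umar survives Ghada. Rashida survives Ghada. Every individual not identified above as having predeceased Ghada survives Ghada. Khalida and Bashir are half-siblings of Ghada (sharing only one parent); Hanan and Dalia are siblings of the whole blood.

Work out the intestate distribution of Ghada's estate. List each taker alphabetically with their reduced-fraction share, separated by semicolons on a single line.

No spouse, descendants, or parent survives, so the estate passes to Ghada's siblings per stirpes.
Half-blood siblings count for one-half the weight of whole-blood siblings at the initial division.
Dividing 1 in proportion to weights (total weight 3): Hanan (weight 1) → 1/3; Khalida (weight 1/2) → 1/6; Bashir (weight 1/2) → 1/6; Dalia (weight 1) → 1/3.
Hanan is living and takes 1/3.
Khalida is living and takes 1/6.
Bashir predeceased; the 1/6 allotted to Bashir's branch passes to Bashir's issue by representation.
The 1/6 is divided into 2 equal shares of 1/12 among Umar, Rashida.
Umar is living and takes 1/12.
Rashida is living and takes 1/12.
Dalia is living and takes 1/3.

Dalia 1/3; Hanan 1/3; Khalida 1/6; Rashida 1/12; Umar 1/12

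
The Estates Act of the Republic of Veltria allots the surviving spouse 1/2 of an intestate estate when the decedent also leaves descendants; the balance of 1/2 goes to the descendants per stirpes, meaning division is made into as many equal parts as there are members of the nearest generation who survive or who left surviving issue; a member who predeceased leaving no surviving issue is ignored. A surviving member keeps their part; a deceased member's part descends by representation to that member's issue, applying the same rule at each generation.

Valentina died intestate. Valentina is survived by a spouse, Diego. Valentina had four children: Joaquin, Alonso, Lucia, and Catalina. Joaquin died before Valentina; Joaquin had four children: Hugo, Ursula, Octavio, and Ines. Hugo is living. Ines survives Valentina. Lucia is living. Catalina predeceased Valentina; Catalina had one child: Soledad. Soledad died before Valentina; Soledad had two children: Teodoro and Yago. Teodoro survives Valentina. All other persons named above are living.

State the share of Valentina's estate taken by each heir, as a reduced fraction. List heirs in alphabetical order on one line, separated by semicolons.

Diego, as surviving spouse, takes 1/2.
The remaining 1/2 passes to Valentina's descendants per stirpes.
The 1/2 is divided into 4 equal shares of 1/8 among Joaquin, Alonso, Lucia, Catalina.
Joaquin predeceased; the 1/8 allotted to Joaquin's branch passes to Joaquin's issue by representation.
The 1/8 is divided into 4 equal shares of 1/32 among Hugo, Ursula, Octavio, Ines.
Hugo is living and takes 1/32.
Ursula is living and takes 1/32.
Octavio is living and takes 1/32.
Ines is living and takes 1/32.
Alonso is living and takes 1/8.
Lucia is living and takes 1/8.
Catalina predeceased; the 1/8 allotted to Catalina's branch passes to Catalina's issue by representation.
Soledad's line is the sole branch at this level, so the full 1/8 passes to Soledad's issue by representation.
The 1/8 is divided into 2 equal shares of 1/16 among Teodoro, Yago.
Teodoro is living and takes 1/16.
Yago is living and takes 1/16.

Alonso 1/8; Diego 1/2; Hugo 1/32; Ines 1/32; Lucia 1/8; Octavio 1/32; Teodoro 1/16; Ursula 1/32; Yago 1/16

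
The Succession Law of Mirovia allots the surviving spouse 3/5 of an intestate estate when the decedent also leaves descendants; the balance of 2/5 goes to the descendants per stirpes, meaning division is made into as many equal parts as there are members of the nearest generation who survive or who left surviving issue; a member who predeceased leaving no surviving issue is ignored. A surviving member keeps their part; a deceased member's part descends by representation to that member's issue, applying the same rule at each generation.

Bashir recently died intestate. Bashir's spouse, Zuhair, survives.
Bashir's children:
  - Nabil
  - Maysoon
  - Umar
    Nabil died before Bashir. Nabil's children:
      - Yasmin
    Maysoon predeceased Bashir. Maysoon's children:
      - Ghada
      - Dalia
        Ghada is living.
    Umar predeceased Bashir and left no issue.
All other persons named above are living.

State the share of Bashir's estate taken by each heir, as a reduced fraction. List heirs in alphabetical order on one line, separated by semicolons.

Dalia 1/10; Ghada 1/10; Yasmin 1/5; Zuhair 3/5

Zuhair, as surviving spouse, takes 3/5.
The remaining 2/5 passes to Bashir's descendants per stirpes.
Umar left no surviving issue, so that branch lapses and is disregarded.
The 2/5 is divided into 2 equal shares of 1/5 among Nabil, Maysoon.
Nabil predeceased; the 1/5 allotted to Nabil's branch passes to Nabil's issue by representation.
Yasmin is the sole taker at this level and receives the full 1/5.
Maysoon predeceased; the 1/5 allotted to Maysoon's branch passes to Maysoon's issue by representation.
The 1/5 is divided into 2 equal shares of 1/10 among Ghada, Dalia.
Ghada is living and takes 1/10.
Dalia is living and takes 1/10.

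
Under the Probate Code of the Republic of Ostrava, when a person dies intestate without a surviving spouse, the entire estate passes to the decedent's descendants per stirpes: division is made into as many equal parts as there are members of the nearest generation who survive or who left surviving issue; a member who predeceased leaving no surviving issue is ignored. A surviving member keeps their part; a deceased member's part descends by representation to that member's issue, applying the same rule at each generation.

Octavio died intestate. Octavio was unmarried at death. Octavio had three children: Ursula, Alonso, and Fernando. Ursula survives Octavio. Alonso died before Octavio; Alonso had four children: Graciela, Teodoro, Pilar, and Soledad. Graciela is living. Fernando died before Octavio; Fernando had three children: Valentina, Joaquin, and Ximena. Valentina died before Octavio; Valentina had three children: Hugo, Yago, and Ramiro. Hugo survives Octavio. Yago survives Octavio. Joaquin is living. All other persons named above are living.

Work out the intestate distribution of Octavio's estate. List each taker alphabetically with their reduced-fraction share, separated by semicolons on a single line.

There is no surviving spouse, so the entire estate passes to Octavio's descendants per stirpes.
The estate is divided into 3 equal shares of 1/3 among Ursula, Alonso, Fernando.
Ursula is living and takes 1/3.
Alonso predeceased; the 1/3 allotted to Alonso's branch passes to Alonso's issue by representation.
The 1/3 is divided into 4 equal shares of 1/12 among Graciela, Teodoro, Pilar, Soledad.
Graciela is living and takes 1/12.
Teodoro is living and takes 1/12.
Pilar is living and takes 1/12.
Soledad is living and takes 1/12.
Fernando predeceased; the 1/3 allotted to Fernando's branch passes to Fernando's issue by representation.
The 1/3 is divided into 3 equal shares of 1/9 among Valentina, Joaquin, Ximena.
Valentina predeceased; the 1/9 allotted to Valentina's branch passes to Valentina's issue by representation.
The 1/9 is divided into 3 equal shares of 1/27 among Hugo, Yago, Ramiro.
Hugo is living and takes 1/27.
Yago is living and takes 1/27.
Ramiro is living and takes 1/27.
Joaquin is living and takes 1/9.
Ximena is living and takes 1/9.

Graciela 1/12; Hugo 1/27; Joaquin 1/9; Pilar 1/12; Ramiro 1/27; Soledad 1/12; Teodoro 1/12; Ursula 1/3; Ximena 1/9; Yago 1/27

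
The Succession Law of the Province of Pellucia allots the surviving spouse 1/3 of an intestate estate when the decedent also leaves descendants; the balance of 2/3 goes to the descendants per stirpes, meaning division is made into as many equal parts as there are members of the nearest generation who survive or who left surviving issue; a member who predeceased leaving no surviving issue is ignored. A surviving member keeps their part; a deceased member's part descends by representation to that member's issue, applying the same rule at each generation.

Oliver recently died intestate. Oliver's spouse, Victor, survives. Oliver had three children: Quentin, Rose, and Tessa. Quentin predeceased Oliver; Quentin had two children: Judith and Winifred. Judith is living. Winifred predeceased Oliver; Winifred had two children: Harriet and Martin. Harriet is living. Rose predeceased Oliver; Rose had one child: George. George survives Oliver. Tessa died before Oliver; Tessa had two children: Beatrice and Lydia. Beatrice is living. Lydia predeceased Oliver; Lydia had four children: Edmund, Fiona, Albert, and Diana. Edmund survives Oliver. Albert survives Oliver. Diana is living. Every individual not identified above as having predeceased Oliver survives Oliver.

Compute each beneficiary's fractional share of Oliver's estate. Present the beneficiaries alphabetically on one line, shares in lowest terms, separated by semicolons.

Victor, as surviving spouse, takes 1/3.
The remaining 2/3 passes to Oliver's descendants per stirpes.
The 2/3 is divided into 3 equal shares of 2/9 among Quentin, Rose, Tessa.
Quentin predeceased; the 2/9 allotted to Quentin's branch passes to Quentin's issue by representation.
The 2/9 is divided into 2 equal shares of 1/9 among Judith, Winifred.
Judith is living and takes 1/9.
Winifred predeceased; the 1/9 allotted to Winifred's branch passes to Winifred's issue by representation.
The 1/9 is divided into 2 equal shares of 1/18 among Harriet, Martin.
Harriet is living and takes 1/18.
Martin is living and takes 1/18.
Rose predeceased; the 2/9 allotted to Rose's branch passes to Rose's issue by representation.
George is the sole taker at this level and receives the full 2/9.
Tessa predeceased; the 2/9 allotted to Tessa's branch passes to Tessa's issue by representation.
The 2/9 is divided into 2 equal shares of 1/9 among Beatrice, Lydia.
Beatrice is living and takes 1/9.
Lydia predeceased; the 1/9 allotted to Lydia's branch passes to Lydia's issue by representation.
The 1/9 is divided into 4 equal shares of 1/36 among Edmund, Fiona, Albert, Diana.
Edmund is living and takes 1/36.
Fiona is living and takes 1/36.
Albert is living and takes 1/36.
Diana is living and takes 1/36.

Albert 1/36; Beatrice 1/9; Diana 1/36; Edmund 1/36; Fiona 1/36; George 2/9; Harriet 1/18; Judith 1/9; Martin 1/18; Victor 1/3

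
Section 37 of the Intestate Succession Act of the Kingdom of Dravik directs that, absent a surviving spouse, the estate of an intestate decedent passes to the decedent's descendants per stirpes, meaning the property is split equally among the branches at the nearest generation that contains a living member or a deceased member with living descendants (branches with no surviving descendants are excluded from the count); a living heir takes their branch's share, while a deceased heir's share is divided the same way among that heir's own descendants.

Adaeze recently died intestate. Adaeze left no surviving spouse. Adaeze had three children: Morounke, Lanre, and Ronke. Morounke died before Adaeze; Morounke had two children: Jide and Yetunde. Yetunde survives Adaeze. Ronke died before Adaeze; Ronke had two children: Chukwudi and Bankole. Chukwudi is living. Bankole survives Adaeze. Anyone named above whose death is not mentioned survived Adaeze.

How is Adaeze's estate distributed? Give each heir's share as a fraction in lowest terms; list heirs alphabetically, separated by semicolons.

There is no surviving spouse, so the entire estate passes to Adaeze's descendants per stirpes.
The estate is divided into 3 equal shares of 1/3 among Morounke, Lanre, Ronke.
Morounke predeceased; the 1/3 allotted to Morounke's branch passes to Morounke's issue by representation.
The 1/3 is divided into 2 equal shares of 1/6 among Jide, Yetunde.
Jide is living and takes 1/6.
Yetunde is living and takes 1/6.
Lanre is living and takes 1/3.
Ronke predeceased; the 1/3 allotted to Ronke's branch passes to Ronke's issue by representation.
The 1/3 is divided into 2 equal shares of 1/6 among Chukwudi, Bankole.
Chukwudi is living and takes 1/6.
Bankole is living and takes 1/6.

Bankole 1/6; Chukwudi 1/6; Jide 1/6; Lanre 1/3; Yetunde 1/6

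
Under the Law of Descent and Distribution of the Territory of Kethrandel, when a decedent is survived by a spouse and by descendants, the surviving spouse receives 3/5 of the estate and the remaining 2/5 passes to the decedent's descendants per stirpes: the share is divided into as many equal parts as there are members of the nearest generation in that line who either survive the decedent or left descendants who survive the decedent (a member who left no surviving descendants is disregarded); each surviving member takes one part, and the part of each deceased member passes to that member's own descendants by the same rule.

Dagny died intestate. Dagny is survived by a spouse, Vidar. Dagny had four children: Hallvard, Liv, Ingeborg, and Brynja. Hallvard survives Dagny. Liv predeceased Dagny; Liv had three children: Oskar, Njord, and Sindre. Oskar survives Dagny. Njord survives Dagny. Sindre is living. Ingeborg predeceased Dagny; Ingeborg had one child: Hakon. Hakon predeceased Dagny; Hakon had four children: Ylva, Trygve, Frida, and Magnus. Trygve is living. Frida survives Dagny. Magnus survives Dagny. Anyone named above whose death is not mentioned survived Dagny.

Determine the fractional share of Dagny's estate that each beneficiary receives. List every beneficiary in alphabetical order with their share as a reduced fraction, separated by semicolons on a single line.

Brynja 1/10; Frida 1/40; Hallvard 1/10; Magnus 1/40; Njord 1/30; Oskar 1/30; Sindre 1/30; Trygve 1/40; Vidar 3/5; Ylva 1/40

Vidar, as surviving spouse, takes 3/5.
The remaining 2/5 passes to Dagny's descendants per stirpes.
The 2/5 is divided into 4 equal shares of 1/10 among Hallvard, Liv, Ingeborg, Brynja.
Hallvard is living and takes 1/10.
Liv predeceased; the 1/10 allotted to Liv's branch passes to Liv's issue by representation.
The 1/10 is divided into 3 equal shares of 1/30 among Oskar, Njord, Sindre.
Oskar is living and takes 1/30.
Njord is living and takes 1/30.
Sindre is living and takes 1/30.
Ingeborg predeceased; the 1/10 allotted to Ingeborg's branch passes to Ingeborg's issue by representation.
Hakon's line is the sole branch at this level, so the full 1/10 passes to Hakon's issue by representation.
The 1/10 is divided into 4 equal shares of 1/40 among Ylva, Trygve, Frida, Magnus.
Ylva is living and takes 1/40.
Trygve is living and takes 1/40.
Frida is living and takes 1/40.
Magnus is living and takes 1/40.
Brynja is living and takes 1/10.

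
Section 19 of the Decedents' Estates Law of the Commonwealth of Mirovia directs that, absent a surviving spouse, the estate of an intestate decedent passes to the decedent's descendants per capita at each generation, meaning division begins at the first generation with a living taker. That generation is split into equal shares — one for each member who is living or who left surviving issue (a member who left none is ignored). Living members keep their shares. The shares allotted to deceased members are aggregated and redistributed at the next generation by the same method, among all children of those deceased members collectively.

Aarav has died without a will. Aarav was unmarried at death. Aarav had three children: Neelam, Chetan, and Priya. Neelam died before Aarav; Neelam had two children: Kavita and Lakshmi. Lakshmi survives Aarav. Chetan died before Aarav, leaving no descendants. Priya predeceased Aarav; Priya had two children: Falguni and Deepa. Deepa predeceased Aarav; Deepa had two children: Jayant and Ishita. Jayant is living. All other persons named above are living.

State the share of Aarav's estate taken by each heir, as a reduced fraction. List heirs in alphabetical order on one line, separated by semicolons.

There is no surviving spouse, so the entire estate passes to Aarav's descendants per capita at each generation.
No one at generation 1 (Neelam, Priya) is living; moving to the next generation.
At generation 2 (Kavita, Lakshmi, Falguni, Deepa) there are 4 shares of (1)/4 = 1/4 each.
Living: Kavita, Lakshmi, and Falguni — each takes 1/4.
Deceased: Deepa. That 1/4 share is carried to generation 3.
At generation 3 (Jayant, Ishita) there are 2 shares of (1/4)/2 = 1/8 each.
Living: Jayant and Ishita — each takes 1/8.

Falguni 1/4; Ishita 1/8; Jayant 1/8; Kavita 1/4; Lakshmi 1/4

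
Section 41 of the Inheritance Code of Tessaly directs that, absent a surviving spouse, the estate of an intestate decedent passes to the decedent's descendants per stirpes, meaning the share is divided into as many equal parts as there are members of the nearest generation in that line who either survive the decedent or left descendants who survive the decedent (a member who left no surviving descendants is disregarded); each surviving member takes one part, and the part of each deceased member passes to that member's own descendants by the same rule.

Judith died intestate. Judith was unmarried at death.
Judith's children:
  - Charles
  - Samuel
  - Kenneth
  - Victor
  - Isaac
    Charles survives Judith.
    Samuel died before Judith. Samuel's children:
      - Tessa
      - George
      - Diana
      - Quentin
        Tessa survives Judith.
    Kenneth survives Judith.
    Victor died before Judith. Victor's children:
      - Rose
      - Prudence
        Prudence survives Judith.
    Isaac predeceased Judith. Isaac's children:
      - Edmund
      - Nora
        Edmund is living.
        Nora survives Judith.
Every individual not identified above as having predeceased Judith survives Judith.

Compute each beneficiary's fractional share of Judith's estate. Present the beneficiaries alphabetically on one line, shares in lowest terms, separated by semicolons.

Charles 1/5; Diana 1/20; Edmund 1/10; George 1/20; Kenneth 1/5; Nora 1/10; Prudence 1/10; Quentin 1/20; Rose 1/10; Tessa 1/20

There is no surviving spouse, so the entire estate passes to Judith's descendants per stirpes.
The estate is divided into 5 equal shares of 1/5 among Charles, Samuel, Kenneth, Victor, Isaac.
Charles is living and takes 1/5.
Samuel predeceased; the 1/5 allotted to Samuel's branch passes to Samuel's issue by representation.
The 1/5 is divided into 4 equal shares of 1/20 among Tessa, George, Diana, Quentin.
Tessa is living and takes 1/20.
George is living and takes 1/20.
Diana is living and takes 1/20.
Quentin is living and takes 1/20.
Kenneth is living and takes 1/5.
Victor predeceased; the 1/5 allotted to Victor's branch passes to Victor's issue by representation.
The 1/5 is divided into 2 equal shares of 1/10 among Rose, Prudence.
Rose is living and takes 1/10.
Prudence is living and takes 1/10.
Isaac predeceased; the 1/5 allotted to Isaac's branch passes to Isaac's issue by representation.
The 1/5 is divided into 2 equal shares of 1/10 among Edmund, Nora.
Edmund is living and takes 1/10.
Nora is living and takes 1/10.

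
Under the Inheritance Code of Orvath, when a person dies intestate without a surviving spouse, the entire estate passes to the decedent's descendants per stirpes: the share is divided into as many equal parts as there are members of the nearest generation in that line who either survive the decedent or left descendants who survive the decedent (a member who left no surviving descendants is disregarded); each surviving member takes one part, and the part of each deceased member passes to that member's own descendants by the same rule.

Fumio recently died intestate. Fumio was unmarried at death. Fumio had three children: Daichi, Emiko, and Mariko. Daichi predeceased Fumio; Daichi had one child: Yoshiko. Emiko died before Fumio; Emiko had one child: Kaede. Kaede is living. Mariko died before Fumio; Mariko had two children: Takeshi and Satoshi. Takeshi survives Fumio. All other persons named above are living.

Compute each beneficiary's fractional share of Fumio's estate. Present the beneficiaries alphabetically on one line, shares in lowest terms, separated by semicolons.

There is no surviving spouse, so the entire estate passes to Fumio's descendants per stirpes.
The estate is divided into 3 equal shares of 1/3 among Daichi, Emiko, Mariko.
Daichi predeceased; the 1/3 allotted to Daichi's branch passes to Daichi's issue by representation.
Yoshiko is the sole taker at this level and receives the full 1/3.
Emiko predeceased; the 1/3 allotted to Emiko's branch passes to Emiko's issue by representation.
Kaede is the sole taker at this level and receives the full 1/3.
Mariko predeceased; the 1/3 allotted to Mariko's branch passes to Mariko's issue by representation.
The 1/3 is divided into 2 equal shares of 1/6 among Takeshi, Satoshi.
Takeshi is living and takes 1/6.
Satoshi is living and takes 1/6.

Kaede 1/3; Satoshi 1/6; Takeshi 1/6; Yoshiko 1/3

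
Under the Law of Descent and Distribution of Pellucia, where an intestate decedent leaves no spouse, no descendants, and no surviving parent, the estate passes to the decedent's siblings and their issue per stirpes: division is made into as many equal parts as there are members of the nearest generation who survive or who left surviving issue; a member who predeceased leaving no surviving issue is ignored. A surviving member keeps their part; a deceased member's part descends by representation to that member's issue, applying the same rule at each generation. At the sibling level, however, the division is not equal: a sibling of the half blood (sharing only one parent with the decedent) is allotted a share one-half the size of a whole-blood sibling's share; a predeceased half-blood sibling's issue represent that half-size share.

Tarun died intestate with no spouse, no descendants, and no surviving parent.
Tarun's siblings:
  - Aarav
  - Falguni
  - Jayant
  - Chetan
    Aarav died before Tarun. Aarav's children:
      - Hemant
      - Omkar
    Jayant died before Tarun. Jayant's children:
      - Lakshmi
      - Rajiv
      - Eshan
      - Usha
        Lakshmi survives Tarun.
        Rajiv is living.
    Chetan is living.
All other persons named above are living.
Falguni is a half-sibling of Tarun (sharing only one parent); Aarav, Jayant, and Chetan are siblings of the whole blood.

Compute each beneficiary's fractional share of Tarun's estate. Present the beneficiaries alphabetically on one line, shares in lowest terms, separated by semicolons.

Chetan 2/7; Eshan 1/14; Falguni 1/7; Hemant 1/7; Lakshmi 1/14; Omkar 1/7; Rajiv 1/14; Usha 1/14

No spouse, descendants, or parent survives, so the estate passes to Tarun's siblings per stirpes.
Half-blood siblings count for one-half the weight of whole-blood siblings at the initial division.
Dividing 1 in proportion to weights (total weight 7/2): Aarav (weight 1) → 2/7; Falguni (weight 1/2) → 1/7; Jayant (weight 1) → 2/7; Chetan (weight 1) → 2/7.
Aarav predeceased; the 2/7 allotted to Aarav's branch passes to Aarav's issue by representation.
The 2/7 is divided into 2 equal shares of 1/7 among Hemant, Omkar.
Hemant is living and takes 1/7.
Omkar is living and takes 1/7.
Falguni is living and takes 1/7.
Jayant predeceased; the 2/7 allotted to Jayant's branch passes to Jayant's issue by representation.
The 2/7 is divided into 4 equal shares of 1/14 among Lakshmi, Rajiv, Eshan, Usha.
Lakshmi is living and takes 1/14.
Rajiv is living and takes 1/14.
Eshan is living and takes 1/14.
Usha is living and takes 1/14.
Chetan is living and takes 2/7.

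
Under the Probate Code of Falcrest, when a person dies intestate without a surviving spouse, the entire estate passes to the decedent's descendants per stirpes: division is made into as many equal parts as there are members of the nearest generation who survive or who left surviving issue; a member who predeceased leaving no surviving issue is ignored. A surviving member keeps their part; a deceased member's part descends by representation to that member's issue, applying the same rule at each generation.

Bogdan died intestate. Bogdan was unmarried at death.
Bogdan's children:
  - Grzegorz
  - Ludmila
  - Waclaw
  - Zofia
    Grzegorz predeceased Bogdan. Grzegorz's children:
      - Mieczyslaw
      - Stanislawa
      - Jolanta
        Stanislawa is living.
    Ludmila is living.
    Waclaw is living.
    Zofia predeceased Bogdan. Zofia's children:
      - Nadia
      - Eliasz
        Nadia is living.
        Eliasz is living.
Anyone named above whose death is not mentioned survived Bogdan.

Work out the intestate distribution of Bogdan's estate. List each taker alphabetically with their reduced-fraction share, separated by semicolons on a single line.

Eliasz 1/8; Jolanta 1/12; Ludmila 1/4; Mieczyslaw 1/12; Nadia 1/8; Stanislawa 1/12; Waclaw 1/4

There is no surviving spouse, so the entire estate passes to Bogdan's descendants per stirpes.
The estate is divided into 4 equal shares of 1/4 among Grzegorz, Ludmila, Waclaw, Zofia.
Grzegorz predeceased; the 1/4 allotted to Grzegorz's branch passes to Grzegorz's issue by representation.
The 1/4 is divided into 3 equal shares of 1/12 among Mieczyslaw, Stanislawa, Jolanta.
Mieczyslaw is living and takes 1/12.
Stanislawa is living and takes 1/12.
Jolanta is living and takes 1/12.
Ludmila is living and takes 1/4.
Waclaw is living and takes 1/4.
Zofia predeceased; the 1/4 allotted to Zofia's branch passes to Zofia's issue by representation.
The 1/4 is divided into 2 equal shares of 1/8 among Nadia, Eliasz.
Nadia is living and takes 1/8.
Eliasz is living and takes 1/8.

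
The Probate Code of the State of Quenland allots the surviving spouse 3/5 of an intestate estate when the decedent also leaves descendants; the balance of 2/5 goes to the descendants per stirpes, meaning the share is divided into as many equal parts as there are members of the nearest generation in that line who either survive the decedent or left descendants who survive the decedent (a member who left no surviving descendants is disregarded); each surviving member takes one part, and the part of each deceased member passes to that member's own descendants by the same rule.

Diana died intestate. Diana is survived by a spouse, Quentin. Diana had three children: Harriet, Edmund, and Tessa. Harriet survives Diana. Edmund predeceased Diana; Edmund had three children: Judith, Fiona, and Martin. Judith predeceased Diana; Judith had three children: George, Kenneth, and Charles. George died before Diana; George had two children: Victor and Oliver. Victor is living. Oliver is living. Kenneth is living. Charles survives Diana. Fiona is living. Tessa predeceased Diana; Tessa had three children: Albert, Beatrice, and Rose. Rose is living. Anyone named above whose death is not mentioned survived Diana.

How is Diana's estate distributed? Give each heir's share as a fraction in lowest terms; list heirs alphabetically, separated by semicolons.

Quentin, as surviving spouse, takes 3/5.
The remaining 2/5 passes to Diana's descendants per stirpes.
The 2/5 is divided into 3 equal shares of 2/15 among Harriet, Edmund, Tessa.
Harriet is living and takes 2/15.
Edmund predeceased; the 2/15 allotted to Edmund's branch passes to Edmund's issue by representation.
The 2/15 is divided into 3 equal shares of 2/45 among Judith, Fiona, Martin.
Judith predeceased; the 2/45 allotted to Judith's branch passes to Judith's issue by representation.
The 2/45 is divided into 3 equal shares of 2/135 among George, Kenneth, Charles.
George predeceased; the 2/135 allotted to George's branch passes to George's issue by representation.
The 2/135 is divided into 2 equal shares of 1/135 among Victor, Oliver.
Victor is living and takes 1/135.
Oliver is living and takes 1/135.
Kenneth is living and takes 2/135.
Charles is living and takes 2/135.
Fiona is living and takes 2/45.
Martin is living and takes 2/45.
Tessa predeceased; the 2/15 allotted to Tessa's branch passes to Tessa's issue by representation.
The 2/15 is divided into 3 equal shares of 2/45 among Albert, Beatrice, Rose.
Albert is living and takes 2/45.
Beatrice is living and takes 2/45.
Rose is living and takes 2/45.

Albert 2/45; Beatrice 2/45; Charles 2/135; Fiona 2/45; Harriet 2/15; Kenneth 2/135; Martin 2/45; Oliver 1/135; Quentin 3/5; Rose 2/45; Victor 1/135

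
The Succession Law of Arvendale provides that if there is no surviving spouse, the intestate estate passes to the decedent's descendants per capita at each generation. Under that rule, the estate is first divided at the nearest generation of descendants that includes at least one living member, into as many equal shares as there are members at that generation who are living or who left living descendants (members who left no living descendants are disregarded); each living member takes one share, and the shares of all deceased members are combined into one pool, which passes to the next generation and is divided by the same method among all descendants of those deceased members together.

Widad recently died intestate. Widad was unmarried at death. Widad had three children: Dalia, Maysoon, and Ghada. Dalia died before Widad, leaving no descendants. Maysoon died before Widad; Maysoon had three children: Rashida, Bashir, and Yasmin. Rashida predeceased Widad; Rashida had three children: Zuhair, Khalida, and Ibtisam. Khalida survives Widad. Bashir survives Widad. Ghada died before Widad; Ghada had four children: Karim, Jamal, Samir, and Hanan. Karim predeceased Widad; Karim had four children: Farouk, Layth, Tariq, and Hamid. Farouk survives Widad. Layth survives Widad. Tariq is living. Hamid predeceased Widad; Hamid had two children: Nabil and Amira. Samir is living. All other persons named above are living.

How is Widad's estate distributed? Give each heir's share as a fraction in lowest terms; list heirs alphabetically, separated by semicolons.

Amira 1/49; Bashir 1/7; Farouk 2/49; Hanan 1/7; Ibtisam 2/49; Jamal 1/7; Khalida 2/49; Layth 2/49; Nabil 1/49; Samir 1/7; Tariq 2/49; Yasmin 1/7; Zuhair 2/49

There is no surviving spouse, so the entire estate passes to Widad's descendants per capita at each generation.
No one at generation 1 (Maysoon, Ghada) is living; moving to the next generation.
At generation 2 (Rashida, Bashir, Yasmin, Karim, Jamal, Samir, Hanan) there are 7 shares of (1)/7 = 1/7 each.
Living: Bashir, Yasmin, Jamal, Samir, and Hanan — each takes 1/7.
Deceased: Rashida and Karim. Their combined 2/7 is pooled and carried to generation 3.
At generation 3 (Zuhair, Khalida, Ibtisam, Farouk, Layth, Tariq, Hamid) there are 7 shares of (2/7)/7 = 2/49 each.
Living: Zuhair, Khalida, Ibtisam, Farouk, Layth, and Tariq — each takes 2/49.
Deceased: Hamid. That 2/49 share is carried to generation 4.
At generation 4 (Nabil, Amira) there are 2 shares of (2/49)/2 = 1/49 each.
Living: Nabil and Amira — each takes 1/49.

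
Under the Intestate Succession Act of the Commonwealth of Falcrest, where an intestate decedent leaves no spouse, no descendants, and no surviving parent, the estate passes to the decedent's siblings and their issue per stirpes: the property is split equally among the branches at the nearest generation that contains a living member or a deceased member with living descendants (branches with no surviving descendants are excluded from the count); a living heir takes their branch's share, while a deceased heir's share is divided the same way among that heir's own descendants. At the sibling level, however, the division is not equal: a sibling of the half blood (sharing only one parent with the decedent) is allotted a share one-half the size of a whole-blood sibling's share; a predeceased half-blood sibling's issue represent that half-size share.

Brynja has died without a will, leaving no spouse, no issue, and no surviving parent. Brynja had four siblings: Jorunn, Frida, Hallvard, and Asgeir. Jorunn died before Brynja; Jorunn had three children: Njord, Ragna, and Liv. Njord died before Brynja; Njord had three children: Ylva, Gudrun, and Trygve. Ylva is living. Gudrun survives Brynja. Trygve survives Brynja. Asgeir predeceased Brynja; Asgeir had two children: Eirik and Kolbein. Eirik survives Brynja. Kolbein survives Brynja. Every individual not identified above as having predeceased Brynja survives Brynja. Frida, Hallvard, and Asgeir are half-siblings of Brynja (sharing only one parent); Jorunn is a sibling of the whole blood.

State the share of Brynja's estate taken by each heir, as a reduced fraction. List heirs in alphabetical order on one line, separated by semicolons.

No spouse, descendants, or parent survives, so the estate passes to Brynja's siblings per stirpes.
Half-blood siblings count for one-half the weight of whole-blood siblings at the initial division.
Dividing 1 in proportion to weights (total weight 5/2): Jorunn (weight 1) → 2/5; Frida (weight 1/2) → 1/5; Hallvard (weight 1/2) → 1/5; Asgeir (weight 1/2) → 1/5.
Jorunn predeceased; the 2/5 allotted to Jorunn's branch passes to Jorunn's issue by representation.
The 2/5 is divided into 3 equal shares of 2/15 among Njord, Ragna, Liv.
Njord predeceased; the 2/15 allotted to Njord's branch passes to Njord's issue by representation.
The 2/15 is divided into 3 equal shares of 2/45 among Ylva, Gudrun, Trygve.
Ylva is living and takes 2/45.
Gudrun is living and takes 2/45.
Trygve is living and takes 2/45.
Ragna is living and takes 2/15.
Liv is living and takes 2/15.
Frida is living and takes 1/5.
Hallvard is living and takes 1/5.
Asgeir predeceased; the 1/5 allotted to Asgeir's branch passes to Asgeir's issue by representation.
The 1/5 is divided into 2 equal shares of 1/10 among Eirik, Kolbein.
Eirik is living and takes 1/10.
Kolbein is living and takes 1/10.

Eirik 1/10; Frida 1/5; Gudrun 2/45; Hallvard 1/5; Kolbein 1/10; Liv 2/15; Ragna 2/15; Trygve 2/45; Ylva 2/45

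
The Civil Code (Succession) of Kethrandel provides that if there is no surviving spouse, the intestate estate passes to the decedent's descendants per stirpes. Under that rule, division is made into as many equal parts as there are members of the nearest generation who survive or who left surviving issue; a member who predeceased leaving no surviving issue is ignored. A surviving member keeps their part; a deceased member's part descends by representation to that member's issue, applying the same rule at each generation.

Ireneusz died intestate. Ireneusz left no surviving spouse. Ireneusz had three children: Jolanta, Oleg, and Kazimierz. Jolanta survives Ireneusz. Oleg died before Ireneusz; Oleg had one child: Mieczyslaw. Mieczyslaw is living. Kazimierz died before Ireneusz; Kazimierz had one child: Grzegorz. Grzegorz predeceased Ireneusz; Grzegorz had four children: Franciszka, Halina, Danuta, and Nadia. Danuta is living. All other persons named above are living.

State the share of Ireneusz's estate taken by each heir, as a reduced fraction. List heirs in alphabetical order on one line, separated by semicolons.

Danuta 1/12; Franciszka 1/12; Halina 1/12; Jolanta 1/3; Mieczyslaw 1/3; Nadia 1/12

There is no surviving spouse, so the entire estate passes to Ireneusz's descendants per stirpes.
The estate is divided into 3 equal shares of 1/3 among Jolanta, Oleg, Kazimierz.
Jolanta is living and takes 1/3.
Oleg predeceased; the 1/3 allotted to Oleg's branch passes to Oleg's issue by representation.
Mieczyslaw is the sole taker at this level and receives the full 1/3.
Kazimierz predeceased; the 1/3 allotted to Kazimierz's branch passes to Kazimierz's issue by representation.
Grzegorz's line is the sole branch at this level, so the full 1/3 passes to Grzegorz's issue by representation.
The 1/3 is divided into 4 equal shares of 1/12 among Franciszka, Halina, Danuta, Nadia.
Franciszka is living and takes 1/12.
Halina is living and takes 1/12.
Danuta is living and takes 1/12.
Nadia is living and takes 1/12.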